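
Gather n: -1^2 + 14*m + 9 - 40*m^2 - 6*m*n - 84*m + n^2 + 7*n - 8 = -40*m^2 - 70*m + n^2 + n*(7 - 6*m)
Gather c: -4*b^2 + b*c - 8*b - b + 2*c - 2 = -4*b^2 - 9*b + c*(b + 2) - 2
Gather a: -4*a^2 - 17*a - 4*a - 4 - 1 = -4*a^2 - 21*a - 5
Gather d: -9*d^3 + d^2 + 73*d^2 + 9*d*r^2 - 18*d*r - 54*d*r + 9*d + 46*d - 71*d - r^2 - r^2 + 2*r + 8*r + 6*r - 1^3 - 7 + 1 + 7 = -9*d^3 + 74*d^2 + d*(9*r^2 - 72*r - 16) - 2*r^2 + 16*r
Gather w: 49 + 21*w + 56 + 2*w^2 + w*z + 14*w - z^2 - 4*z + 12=2*w^2 + w*(z + 35) - z^2 - 4*z + 117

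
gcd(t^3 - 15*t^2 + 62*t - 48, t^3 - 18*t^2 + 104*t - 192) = t^2 - 14*t + 48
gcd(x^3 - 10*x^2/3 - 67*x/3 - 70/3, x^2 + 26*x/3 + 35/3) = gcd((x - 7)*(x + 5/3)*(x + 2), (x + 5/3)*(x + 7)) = x + 5/3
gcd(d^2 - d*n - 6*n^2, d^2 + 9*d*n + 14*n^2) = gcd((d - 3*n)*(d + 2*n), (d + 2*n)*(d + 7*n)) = d + 2*n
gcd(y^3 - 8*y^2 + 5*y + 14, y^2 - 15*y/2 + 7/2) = y - 7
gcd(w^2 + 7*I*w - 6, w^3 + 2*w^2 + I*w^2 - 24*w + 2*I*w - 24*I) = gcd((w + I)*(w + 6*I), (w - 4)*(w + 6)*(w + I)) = w + I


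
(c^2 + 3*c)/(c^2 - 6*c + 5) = c*(c + 3)/(c^2 - 6*c + 5)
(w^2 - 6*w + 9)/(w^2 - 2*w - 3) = (w - 3)/(w + 1)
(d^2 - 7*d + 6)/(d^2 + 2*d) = (d^2 - 7*d + 6)/(d*(d + 2))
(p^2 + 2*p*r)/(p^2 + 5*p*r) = (p + 2*r)/(p + 5*r)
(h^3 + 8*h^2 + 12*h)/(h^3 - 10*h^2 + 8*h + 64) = h*(h + 6)/(h^2 - 12*h + 32)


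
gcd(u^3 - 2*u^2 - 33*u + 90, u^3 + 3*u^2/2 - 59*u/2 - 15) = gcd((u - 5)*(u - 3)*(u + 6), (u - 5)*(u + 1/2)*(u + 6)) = u^2 + u - 30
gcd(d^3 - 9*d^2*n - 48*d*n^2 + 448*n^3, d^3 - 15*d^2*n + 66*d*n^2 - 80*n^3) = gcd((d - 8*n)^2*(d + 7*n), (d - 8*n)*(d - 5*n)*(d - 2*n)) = d - 8*n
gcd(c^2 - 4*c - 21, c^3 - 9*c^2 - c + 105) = c^2 - 4*c - 21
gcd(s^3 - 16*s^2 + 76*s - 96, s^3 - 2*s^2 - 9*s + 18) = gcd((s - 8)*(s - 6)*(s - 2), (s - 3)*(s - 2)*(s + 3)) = s - 2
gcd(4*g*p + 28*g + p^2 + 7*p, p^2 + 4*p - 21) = p + 7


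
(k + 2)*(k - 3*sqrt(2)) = k^2 - 3*sqrt(2)*k + 2*k - 6*sqrt(2)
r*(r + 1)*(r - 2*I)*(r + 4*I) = r^4 + r^3 + 2*I*r^3 + 8*r^2 + 2*I*r^2 + 8*r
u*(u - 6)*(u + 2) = u^3 - 4*u^2 - 12*u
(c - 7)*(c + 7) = c^2 - 49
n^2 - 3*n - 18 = (n - 6)*(n + 3)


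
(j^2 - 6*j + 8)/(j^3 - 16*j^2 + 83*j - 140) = (j - 2)/(j^2 - 12*j + 35)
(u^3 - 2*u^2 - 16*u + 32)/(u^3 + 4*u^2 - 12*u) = (u^2 - 16)/(u*(u + 6))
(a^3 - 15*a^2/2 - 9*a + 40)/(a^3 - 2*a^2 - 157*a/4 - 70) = 2*(a - 2)/(2*a + 7)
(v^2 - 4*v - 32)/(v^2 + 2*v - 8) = (v - 8)/(v - 2)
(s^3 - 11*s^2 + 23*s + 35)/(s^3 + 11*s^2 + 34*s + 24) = (s^2 - 12*s + 35)/(s^2 + 10*s + 24)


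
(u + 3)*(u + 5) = u^2 + 8*u + 15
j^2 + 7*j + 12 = (j + 3)*(j + 4)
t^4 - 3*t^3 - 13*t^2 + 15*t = t*(t - 5)*(t - 1)*(t + 3)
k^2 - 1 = (k - 1)*(k + 1)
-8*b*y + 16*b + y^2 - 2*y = (-8*b + y)*(y - 2)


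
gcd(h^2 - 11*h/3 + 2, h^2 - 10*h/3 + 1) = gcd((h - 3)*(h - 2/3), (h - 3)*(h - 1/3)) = h - 3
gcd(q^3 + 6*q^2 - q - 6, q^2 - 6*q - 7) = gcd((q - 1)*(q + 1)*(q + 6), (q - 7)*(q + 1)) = q + 1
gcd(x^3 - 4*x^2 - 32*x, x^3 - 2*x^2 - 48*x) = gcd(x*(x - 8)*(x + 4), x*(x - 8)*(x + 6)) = x^2 - 8*x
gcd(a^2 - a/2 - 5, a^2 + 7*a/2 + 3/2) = 1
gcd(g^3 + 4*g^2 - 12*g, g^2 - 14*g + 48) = 1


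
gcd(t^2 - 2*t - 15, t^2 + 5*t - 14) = 1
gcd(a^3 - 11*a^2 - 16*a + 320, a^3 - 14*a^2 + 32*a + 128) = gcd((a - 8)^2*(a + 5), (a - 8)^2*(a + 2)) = a^2 - 16*a + 64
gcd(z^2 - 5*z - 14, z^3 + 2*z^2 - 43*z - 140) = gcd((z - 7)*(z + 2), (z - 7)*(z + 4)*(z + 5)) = z - 7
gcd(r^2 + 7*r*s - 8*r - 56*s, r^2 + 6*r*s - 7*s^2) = r + 7*s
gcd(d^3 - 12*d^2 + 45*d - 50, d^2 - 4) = d - 2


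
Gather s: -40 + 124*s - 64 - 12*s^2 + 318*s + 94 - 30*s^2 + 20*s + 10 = -42*s^2 + 462*s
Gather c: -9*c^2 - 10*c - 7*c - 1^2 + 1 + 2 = -9*c^2 - 17*c + 2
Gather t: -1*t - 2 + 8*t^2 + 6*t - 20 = 8*t^2 + 5*t - 22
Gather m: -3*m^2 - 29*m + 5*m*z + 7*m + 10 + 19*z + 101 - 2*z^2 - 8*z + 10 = -3*m^2 + m*(5*z - 22) - 2*z^2 + 11*z + 121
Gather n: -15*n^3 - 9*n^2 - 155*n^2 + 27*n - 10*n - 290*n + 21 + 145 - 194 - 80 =-15*n^3 - 164*n^2 - 273*n - 108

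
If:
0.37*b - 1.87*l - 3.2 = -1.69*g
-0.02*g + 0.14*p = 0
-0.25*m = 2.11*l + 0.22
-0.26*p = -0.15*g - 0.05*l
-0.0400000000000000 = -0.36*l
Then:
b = 9.44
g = -0.05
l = 0.11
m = -1.82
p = -0.01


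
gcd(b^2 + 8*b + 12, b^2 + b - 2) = b + 2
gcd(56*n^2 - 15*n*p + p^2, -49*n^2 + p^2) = -7*n + p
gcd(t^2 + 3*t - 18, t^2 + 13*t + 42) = t + 6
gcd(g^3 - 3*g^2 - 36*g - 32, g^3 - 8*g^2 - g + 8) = g^2 - 7*g - 8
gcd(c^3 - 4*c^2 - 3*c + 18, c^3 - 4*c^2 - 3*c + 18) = c^3 - 4*c^2 - 3*c + 18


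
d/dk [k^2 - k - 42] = 2*k - 1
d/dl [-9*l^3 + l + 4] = 1 - 27*l^2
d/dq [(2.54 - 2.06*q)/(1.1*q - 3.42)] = (4.67632*q - 14.539104)/(1.1*q - 3.42)^3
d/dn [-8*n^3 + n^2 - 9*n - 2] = -24*n^2 + 2*n - 9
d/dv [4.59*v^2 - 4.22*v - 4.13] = 9.18*v - 4.22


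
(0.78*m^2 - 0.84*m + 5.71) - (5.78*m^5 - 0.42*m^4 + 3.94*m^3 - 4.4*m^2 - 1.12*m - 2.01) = -5.78*m^5 + 0.42*m^4 - 3.94*m^3 + 5.18*m^2 + 0.28*m + 7.72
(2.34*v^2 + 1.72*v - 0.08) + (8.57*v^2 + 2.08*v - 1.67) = 10.91*v^2 + 3.8*v - 1.75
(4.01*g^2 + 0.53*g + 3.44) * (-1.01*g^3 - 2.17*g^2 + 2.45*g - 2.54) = -4.0501*g^5 - 9.237*g^4 + 5.2*g^3 - 16.3517*g^2 + 7.0818*g - 8.7376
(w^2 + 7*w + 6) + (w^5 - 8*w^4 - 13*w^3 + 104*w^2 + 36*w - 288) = w^5 - 8*w^4 - 13*w^3 + 105*w^2 + 43*w - 282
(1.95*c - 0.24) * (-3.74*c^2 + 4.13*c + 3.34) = -7.293*c^3 + 8.9511*c^2 + 5.5218*c - 0.8016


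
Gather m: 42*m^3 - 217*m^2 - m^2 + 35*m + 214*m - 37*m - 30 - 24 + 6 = 42*m^3 - 218*m^2 + 212*m - 48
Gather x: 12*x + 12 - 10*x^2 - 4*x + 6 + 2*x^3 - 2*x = 2*x^3 - 10*x^2 + 6*x + 18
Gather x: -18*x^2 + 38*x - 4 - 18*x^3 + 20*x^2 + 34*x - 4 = -18*x^3 + 2*x^2 + 72*x - 8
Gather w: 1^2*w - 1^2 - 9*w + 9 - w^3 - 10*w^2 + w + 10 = -w^3 - 10*w^2 - 7*w + 18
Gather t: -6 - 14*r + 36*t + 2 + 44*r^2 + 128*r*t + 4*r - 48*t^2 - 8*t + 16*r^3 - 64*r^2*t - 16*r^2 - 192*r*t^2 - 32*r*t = 16*r^3 + 28*r^2 - 10*r + t^2*(-192*r - 48) + t*(-64*r^2 + 96*r + 28) - 4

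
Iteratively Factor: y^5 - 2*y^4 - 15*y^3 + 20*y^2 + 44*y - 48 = (y + 3)*(y^4 - 5*y^3 + 20*y - 16) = (y + 2)*(y + 3)*(y^3 - 7*y^2 + 14*y - 8) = (y - 2)*(y + 2)*(y + 3)*(y^2 - 5*y + 4) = (y - 2)*(y - 1)*(y + 2)*(y + 3)*(y - 4)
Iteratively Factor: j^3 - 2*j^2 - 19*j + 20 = (j - 1)*(j^2 - j - 20) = (j - 5)*(j - 1)*(j + 4)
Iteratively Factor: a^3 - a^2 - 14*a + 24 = (a - 3)*(a^2 + 2*a - 8) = (a - 3)*(a - 2)*(a + 4)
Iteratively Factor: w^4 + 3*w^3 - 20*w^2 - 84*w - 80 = (w + 2)*(w^3 + w^2 - 22*w - 40) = (w + 2)*(w + 4)*(w^2 - 3*w - 10) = (w - 5)*(w + 2)*(w + 4)*(w + 2)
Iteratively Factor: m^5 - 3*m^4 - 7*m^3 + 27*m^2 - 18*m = (m - 3)*(m^4 - 7*m^2 + 6*m) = (m - 3)*(m + 3)*(m^3 - 3*m^2 + 2*m) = m*(m - 3)*(m + 3)*(m^2 - 3*m + 2) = m*(m - 3)*(m - 1)*(m + 3)*(m - 2)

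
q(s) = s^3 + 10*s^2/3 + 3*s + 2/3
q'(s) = 3*s^2 + 20*s/3 + 3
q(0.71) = 4.83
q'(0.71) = 9.25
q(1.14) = 9.90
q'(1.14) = 14.50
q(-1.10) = 0.07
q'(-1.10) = -0.70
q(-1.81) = 0.23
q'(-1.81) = 0.76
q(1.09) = 9.19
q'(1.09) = 13.83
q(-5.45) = -78.55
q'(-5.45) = 55.77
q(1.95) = 26.61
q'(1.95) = 27.41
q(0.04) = 0.79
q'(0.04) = 3.27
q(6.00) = 354.67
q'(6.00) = 151.00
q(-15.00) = -2669.33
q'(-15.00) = 578.00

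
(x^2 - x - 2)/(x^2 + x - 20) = (x^2 - x - 2)/(x^2 + x - 20)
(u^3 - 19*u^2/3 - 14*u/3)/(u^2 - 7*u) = u + 2/3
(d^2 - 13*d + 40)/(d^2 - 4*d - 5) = (d - 8)/(d + 1)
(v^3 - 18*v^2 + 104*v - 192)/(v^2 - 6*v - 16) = (v^2 - 10*v + 24)/(v + 2)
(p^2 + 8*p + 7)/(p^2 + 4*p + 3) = (p + 7)/(p + 3)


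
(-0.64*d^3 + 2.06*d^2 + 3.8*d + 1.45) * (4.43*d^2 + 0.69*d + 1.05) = -2.8352*d^5 + 8.6842*d^4 + 17.5834*d^3 + 11.2085*d^2 + 4.9905*d + 1.5225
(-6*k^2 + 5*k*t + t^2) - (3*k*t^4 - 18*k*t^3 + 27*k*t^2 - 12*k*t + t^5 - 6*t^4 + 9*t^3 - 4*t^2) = -6*k^2 - 3*k*t^4 + 18*k*t^3 - 27*k*t^2 + 17*k*t - t^5 + 6*t^4 - 9*t^3 + 5*t^2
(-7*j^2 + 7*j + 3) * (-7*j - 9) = 49*j^3 + 14*j^2 - 84*j - 27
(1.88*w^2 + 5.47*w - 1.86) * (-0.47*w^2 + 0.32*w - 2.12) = -0.8836*w^4 - 1.9693*w^3 - 1.361*w^2 - 12.1916*w + 3.9432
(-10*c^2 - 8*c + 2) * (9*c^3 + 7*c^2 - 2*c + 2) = -90*c^5 - 142*c^4 - 18*c^3 + 10*c^2 - 20*c + 4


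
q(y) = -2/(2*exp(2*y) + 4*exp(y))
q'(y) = -2*(-4*exp(2*y) - 4*exp(y))/(2*exp(2*y) + 4*exp(y))^2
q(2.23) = -0.01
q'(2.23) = 0.02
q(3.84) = -0.00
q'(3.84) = 0.00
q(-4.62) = -50.50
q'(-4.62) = 50.75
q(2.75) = -0.00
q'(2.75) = 0.01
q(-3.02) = -10.00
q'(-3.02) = 10.24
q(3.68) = -0.00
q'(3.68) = 0.00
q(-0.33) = -0.51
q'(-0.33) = 0.65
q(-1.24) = -1.51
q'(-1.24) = 1.70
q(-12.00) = -81377.15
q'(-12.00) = 81377.40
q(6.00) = 0.00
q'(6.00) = 0.00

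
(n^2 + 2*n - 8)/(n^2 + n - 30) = (n^2 + 2*n - 8)/(n^2 + n - 30)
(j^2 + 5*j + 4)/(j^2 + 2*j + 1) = (j + 4)/(j + 1)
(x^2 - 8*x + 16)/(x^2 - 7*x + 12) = (x - 4)/(x - 3)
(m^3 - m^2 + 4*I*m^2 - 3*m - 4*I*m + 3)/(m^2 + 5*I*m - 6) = (m^2 + m*(-1 + I) - I)/(m + 2*I)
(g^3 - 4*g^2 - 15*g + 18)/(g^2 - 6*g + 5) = (g^2 - 3*g - 18)/(g - 5)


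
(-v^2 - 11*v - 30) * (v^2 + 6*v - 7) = -v^4 - 17*v^3 - 89*v^2 - 103*v + 210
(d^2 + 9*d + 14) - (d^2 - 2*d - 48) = 11*d + 62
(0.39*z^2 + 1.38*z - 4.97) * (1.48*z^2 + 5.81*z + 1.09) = 0.5772*z^4 + 4.3083*z^3 + 1.0873*z^2 - 27.3715*z - 5.4173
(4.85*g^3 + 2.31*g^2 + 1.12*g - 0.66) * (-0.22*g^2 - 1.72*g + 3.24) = -1.067*g^5 - 8.8502*g^4 + 11.4944*g^3 + 5.7032*g^2 + 4.764*g - 2.1384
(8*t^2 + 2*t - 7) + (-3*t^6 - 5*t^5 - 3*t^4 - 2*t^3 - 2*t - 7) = -3*t^6 - 5*t^5 - 3*t^4 - 2*t^3 + 8*t^2 - 14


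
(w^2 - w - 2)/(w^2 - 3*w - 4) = (w - 2)/(w - 4)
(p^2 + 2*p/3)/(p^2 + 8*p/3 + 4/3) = p/(p + 2)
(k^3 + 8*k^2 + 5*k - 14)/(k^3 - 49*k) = (k^2 + k - 2)/(k*(k - 7))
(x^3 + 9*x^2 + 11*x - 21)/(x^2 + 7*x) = x + 2 - 3/x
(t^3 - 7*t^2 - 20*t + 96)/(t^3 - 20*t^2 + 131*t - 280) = (t^2 + t - 12)/(t^2 - 12*t + 35)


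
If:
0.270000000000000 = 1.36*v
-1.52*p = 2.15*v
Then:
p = -0.28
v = 0.20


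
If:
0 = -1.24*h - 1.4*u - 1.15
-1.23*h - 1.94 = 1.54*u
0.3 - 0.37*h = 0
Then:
No Solution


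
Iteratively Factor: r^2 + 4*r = (r + 4)*(r)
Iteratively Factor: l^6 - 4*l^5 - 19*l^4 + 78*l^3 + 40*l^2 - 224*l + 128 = (l + 2)*(l^5 - 6*l^4 - 7*l^3 + 92*l^2 - 144*l + 64) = (l - 4)*(l + 2)*(l^4 - 2*l^3 - 15*l^2 + 32*l - 16) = (l - 4)*(l - 1)*(l + 2)*(l^3 - l^2 - 16*l + 16) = (l - 4)*(l - 1)*(l + 2)*(l + 4)*(l^2 - 5*l + 4) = (l - 4)*(l - 1)^2*(l + 2)*(l + 4)*(l - 4)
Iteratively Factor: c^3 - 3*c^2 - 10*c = (c + 2)*(c^2 - 5*c) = c*(c + 2)*(c - 5)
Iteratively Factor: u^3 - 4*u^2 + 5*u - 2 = (u - 1)*(u^2 - 3*u + 2) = (u - 1)^2*(u - 2)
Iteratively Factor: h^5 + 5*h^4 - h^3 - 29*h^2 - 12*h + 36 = (h + 3)*(h^4 + 2*h^3 - 7*h^2 - 8*h + 12) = (h + 3)^2*(h^3 - h^2 - 4*h + 4) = (h - 2)*(h + 3)^2*(h^2 + h - 2) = (h - 2)*(h - 1)*(h + 3)^2*(h + 2)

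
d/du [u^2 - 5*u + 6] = 2*u - 5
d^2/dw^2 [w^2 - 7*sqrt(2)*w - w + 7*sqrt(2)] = 2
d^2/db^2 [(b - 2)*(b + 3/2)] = 2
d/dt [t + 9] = 1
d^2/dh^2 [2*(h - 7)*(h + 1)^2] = 12*h - 20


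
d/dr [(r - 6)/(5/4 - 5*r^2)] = 4*(4*r^2 - 48*r + 1)/(5*(16*r^4 - 8*r^2 + 1))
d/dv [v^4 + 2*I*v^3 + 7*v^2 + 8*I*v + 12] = 4*v^3 + 6*I*v^2 + 14*v + 8*I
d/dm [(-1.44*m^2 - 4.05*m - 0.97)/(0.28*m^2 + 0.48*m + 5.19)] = (0.4428*m^2 - 14.404*m - 20.5539)/(0.0784*m^4 + 0.2688*m^3 + 3.1368*m^2 + 4.9824*m + 26.9361)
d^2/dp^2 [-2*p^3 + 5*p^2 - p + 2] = 10 - 12*p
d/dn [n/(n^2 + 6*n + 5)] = (5 - n^2)/(n^4 + 12*n^3 + 46*n^2 + 60*n + 25)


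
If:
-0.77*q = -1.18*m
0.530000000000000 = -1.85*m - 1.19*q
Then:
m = -0.14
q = -0.22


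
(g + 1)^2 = g^2 + 2*g + 1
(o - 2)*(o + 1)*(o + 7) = o^3 + 6*o^2 - 9*o - 14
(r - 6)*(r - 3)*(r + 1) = r^3 - 8*r^2 + 9*r + 18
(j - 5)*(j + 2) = j^2 - 3*j - 10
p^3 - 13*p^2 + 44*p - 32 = (p - 8)*(p - 4)*(p - 1)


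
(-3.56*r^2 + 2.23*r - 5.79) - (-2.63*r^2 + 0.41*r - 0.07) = -0.93*r^2 + 1.82*r - 5.72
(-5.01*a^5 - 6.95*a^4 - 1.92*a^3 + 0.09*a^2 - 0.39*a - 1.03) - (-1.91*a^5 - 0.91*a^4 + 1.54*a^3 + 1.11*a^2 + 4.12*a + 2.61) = -3.1*a^5 - 6.04*a^4 - 3.46*a^3 - 1.02*a^2 - 4.51*a - 3.64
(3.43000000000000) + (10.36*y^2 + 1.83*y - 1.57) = 10.36*y^2 + 1.83*y + 1.86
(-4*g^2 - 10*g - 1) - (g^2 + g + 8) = -5*g^2 - 11*g - 9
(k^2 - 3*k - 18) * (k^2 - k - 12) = k^4 - 4*k^3 - 27*k^2 + 54*k + 216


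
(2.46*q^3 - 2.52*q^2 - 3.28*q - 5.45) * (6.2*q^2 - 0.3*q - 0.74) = 15.252*q^5 - 16.362*q^4 - 21.4004*q^3 - 30.9412*q^2 + 4.0622*q + 4.033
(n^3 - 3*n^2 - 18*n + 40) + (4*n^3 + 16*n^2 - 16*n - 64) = 5*n^3 + 13*n^2 - 34*n - 24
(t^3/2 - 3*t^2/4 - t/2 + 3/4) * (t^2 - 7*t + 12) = t^5/2 - 17*t^4/4 + 43*t^3/4 - 19*t^2/4 - 45*t/4 + 9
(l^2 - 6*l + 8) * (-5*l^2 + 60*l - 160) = -5*l^4 + 90*l^3 - 560*l^2 + 1440*l - 1280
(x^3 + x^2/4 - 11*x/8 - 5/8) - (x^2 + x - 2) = x^3 - 3*x^2/4 - 19*x/8 + 11/8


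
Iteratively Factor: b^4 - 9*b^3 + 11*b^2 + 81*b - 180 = (b + 3)*(b^3 - 12*b^2 + 47*b - 60) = (b - 3)*(b + 3)*(b^2 - 9*b + 20) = (b - 4)*(b - 3)*(b + 3)*(b - 5)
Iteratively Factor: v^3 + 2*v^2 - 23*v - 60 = (v + 4)*(v^2 - 2*v - 15) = (v + 3)*(v + 4)*(v - 5)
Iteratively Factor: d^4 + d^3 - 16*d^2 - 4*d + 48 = (d + 4)*(d^3 - 3*d^2 - 4*d + 12) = (d + 2)*(d + 4)*(d^2 - 5*d + 6) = (d - 3)*(d + 2)*(d + 4)*(d - 2)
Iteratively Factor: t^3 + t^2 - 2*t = (t)*(t^2 + t - 2) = t*(t + 2)*(t - 1)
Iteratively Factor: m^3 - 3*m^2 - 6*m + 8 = (m + 2)*(m^2 - 5*m + 4) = (m - 1)*(m + 2)*(m - 4)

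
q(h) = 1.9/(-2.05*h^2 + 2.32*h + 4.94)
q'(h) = 1.9*(4.1*h - 2.32)/(-2.05*h^2 + 2.32*h + 4.94)^2 = (7.79*h - 4.408)/(-2.05*h^2 + 2.32*h + 4.94)^2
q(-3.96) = -0.05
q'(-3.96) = -0.03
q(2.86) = -0.37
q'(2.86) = 0.66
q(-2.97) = -0.09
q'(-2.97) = -0.07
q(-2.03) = -0.23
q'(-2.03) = -0.30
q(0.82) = 0.35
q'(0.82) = 0.07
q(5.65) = -0.04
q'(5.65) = 0.02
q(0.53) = 0.34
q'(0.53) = -0.01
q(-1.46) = -0.67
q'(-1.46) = -1.99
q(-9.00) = -0.01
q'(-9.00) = -0.00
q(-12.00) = -0.01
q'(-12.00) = -0.00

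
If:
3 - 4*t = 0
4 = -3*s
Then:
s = -4/3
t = 3/4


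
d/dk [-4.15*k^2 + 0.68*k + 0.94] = 0.68 - 8.3*k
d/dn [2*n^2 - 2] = 4*n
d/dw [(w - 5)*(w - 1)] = 2*w - 6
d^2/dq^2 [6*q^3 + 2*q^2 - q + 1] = 36*q + 4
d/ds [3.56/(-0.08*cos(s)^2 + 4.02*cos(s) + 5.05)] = (14.3112 - 0.5696*cos(s))*sin(s)/(-0.08*cos(s)^2 + 4.02*cos(s) + 5.05)^2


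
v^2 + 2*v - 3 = (v - 1)*(v + 3)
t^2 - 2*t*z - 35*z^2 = (t - 7*z)*(t + 5*z)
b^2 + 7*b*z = b*(b + 7*z)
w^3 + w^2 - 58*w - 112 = (w - 8)*(w + 2)*(w + 7)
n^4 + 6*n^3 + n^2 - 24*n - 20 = (n - 2)*(n + 1)*(n + 2)*(n + 5)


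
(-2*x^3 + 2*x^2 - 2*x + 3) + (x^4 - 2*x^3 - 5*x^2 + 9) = x^4 - 4*x^3 - 3*x^2 - 2*x + 12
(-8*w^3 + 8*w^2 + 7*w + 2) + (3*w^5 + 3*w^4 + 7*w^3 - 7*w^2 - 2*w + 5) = 3*w^5 + 3*w^4 - w^3 + w^2 + 5*w + 7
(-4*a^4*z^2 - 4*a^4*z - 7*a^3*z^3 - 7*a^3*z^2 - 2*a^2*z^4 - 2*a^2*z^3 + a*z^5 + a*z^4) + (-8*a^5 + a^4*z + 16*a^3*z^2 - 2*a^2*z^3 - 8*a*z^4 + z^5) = -8*a^5 - 4*a^4*z^2 - 3*a^4*z - 7*a^3*z^3 + 9*a^3*z^2 - 2*a^2*z^4 - 4*a^2*z^3 + a*z^5 - 7*a*z^4 + z^5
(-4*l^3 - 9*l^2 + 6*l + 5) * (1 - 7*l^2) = 28*l^5 + 63*l^4 - 46*l^3 - 44*l^2 + 6*l + 5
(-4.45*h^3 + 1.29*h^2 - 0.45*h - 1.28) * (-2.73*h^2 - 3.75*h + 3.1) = 12.1485*h^5 + 13.1658*h^4 - 17.404*h^3 + 9.1809*h^2 + 3.405*h - 3.968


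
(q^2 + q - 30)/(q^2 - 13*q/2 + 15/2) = 2*(q + 6)/(2*q - 3)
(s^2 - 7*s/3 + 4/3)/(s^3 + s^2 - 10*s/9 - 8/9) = 3*(3*s - 4)/(9*s^2 + 18*s + 8)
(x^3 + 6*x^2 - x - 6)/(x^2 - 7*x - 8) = (x^2 + 5*x - 6)/(x - 8)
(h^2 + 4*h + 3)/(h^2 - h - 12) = (h + 1)/(h - 4)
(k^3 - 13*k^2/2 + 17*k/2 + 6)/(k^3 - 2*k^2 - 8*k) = (2*k^2 - 5*k - 3)/(2*k*(k + 2))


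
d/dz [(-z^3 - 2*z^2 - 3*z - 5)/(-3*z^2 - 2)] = (3*z^4 - 3*z^2 - 22*z + 6)/(9*z^4 + 12*z^2 + 4)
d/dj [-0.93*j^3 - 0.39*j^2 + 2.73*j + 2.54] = -2.79*j^2 - 0.78*j + 2.73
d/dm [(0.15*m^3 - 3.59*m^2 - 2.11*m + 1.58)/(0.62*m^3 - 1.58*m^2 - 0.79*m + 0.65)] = (1.9888*m^4 + 2.3794*m^3 - 3.144*m^2 + 0.325800000000001*m - 0.1233)/(0.3844*m^6 - 1.9592*m^5 + 1.5168*m^4 + 3.3024*m^3 - 1.4299*m^2 - 1.027*m + 0.4225)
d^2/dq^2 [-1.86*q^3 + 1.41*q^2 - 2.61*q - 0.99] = 2.82 - 11.16*q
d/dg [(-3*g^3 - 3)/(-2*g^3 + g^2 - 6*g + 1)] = 3*(3*g^2*(2*g^3 - g^2 + 6*g - 1) - 2*(g^3 + 1)*(3*g^2 - g + 3))/(2*g^3 - g^2 + 6*g - 1)^2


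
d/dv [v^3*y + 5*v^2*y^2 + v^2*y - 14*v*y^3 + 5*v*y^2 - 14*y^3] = y*(3*v^2 + 10*v*y + 2*v - 14*y^2 + 5*y)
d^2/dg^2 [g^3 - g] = 6*g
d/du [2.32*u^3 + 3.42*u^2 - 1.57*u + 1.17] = 6.96*u^2 + 6.84*u - 1.57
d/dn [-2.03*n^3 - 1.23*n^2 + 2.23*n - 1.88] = -6.09*n^2 - 2.46*n + 2.23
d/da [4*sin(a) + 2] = 4*cos(a)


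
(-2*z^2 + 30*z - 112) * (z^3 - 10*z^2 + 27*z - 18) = -2*z^5 + 50*z^4 - 466*z^3 + 1966*z^2 - 3564*z + 2016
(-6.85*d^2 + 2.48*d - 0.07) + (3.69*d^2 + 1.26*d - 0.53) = -3.16*d^2 + 3.74*d - 0.6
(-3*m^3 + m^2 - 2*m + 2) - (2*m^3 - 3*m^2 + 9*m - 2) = -5*m^3 + 4*m^2 - 11*m + 4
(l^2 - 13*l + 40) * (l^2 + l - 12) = l^4 - 12*l^3 + 15*l^2 + 196*l - 480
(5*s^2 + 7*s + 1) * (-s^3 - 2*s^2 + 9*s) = -5*s^5 - 17*s^4 + 30*s^3 + 61*s^2 + 9*s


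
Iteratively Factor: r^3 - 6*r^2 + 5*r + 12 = (r + 1)*(r^2 - 7*r + 12) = (r - 3)*(r + 1)*(r - 4)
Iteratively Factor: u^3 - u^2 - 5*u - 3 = (u - 3)*(u^2 + 2*u + 1) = (u - 3)*(u + 1)*(u + 1)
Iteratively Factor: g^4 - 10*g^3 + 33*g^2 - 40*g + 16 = (g - 1)*(g^3 - 9*g^2 + 24*g - 16) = (g - 1)^2*(g^2 - 8*g + 16) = (g - 4)*(g - 1)^2*(g - 4)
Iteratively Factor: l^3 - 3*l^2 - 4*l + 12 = (l - 2)*(l^2 - l - 6) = (l - 2)*(l + 2)*(l - 3)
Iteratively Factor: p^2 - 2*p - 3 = (p - 3)*(p + 1)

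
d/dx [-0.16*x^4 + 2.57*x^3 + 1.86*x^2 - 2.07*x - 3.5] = -0.64*x^3 + 7.71*x^2 + 3.72*x - 2.07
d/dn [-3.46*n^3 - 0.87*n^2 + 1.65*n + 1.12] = -10.38*n^2 - 1.74*n + 1.65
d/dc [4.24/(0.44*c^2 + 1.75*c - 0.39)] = (-3.7312*c - 7.42)/(0.44*c^2 + 1.75*c - 0.39)^2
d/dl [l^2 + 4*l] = 2*l + 4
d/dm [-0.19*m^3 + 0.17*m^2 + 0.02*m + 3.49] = -0.57*m^2 + 0.34*m + 0.02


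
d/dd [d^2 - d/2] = 2*d - 1/2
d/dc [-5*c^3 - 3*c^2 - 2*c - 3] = -15*c^2 - 6*c - 2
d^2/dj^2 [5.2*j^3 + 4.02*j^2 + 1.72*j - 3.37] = 31.2*j + 8.04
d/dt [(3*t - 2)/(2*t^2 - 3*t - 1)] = (-6*t^2 + 8*t - 9)/(4*t^4 - 12*t^3 + 5*t^2 + 6*t + 1)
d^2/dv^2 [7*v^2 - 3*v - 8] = 14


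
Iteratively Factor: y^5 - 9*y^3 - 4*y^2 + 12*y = (y - 1)*(y^4 + y^3 - 8*y^2 - 12*y) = (y - 1)*(y + 2)*(y^3 - y^2 - 6*y) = (y - 1)*(y + 2)^2*(y^2 - 3*y) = (y - 3)*(y - 1)*(y + 2)^2*(y)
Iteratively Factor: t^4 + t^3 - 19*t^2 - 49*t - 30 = (t + 3)*(t^3 - 2*t^2 - 13*t - 10) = (t + 2)*(t + 3)*(t^2 - 4*t - 5) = (t + 1)*(t + 2)*(t + 3)*(t - 5)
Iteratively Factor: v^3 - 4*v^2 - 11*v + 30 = (v - 2)*(v^2 - 2*v - 15) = (v - 2)*(v + 3)*(v - 5)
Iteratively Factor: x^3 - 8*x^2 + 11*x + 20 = (x + 1)*(x^2 - 9*x + 20) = (x - 5)*(x + 1)*(x - 4)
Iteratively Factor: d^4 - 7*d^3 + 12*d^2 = (d)*(d^3 - 7*d^2 + 12*d) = d*(d - 3)*(d^2 - 4*d) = d^2*(d - 3)*(d - 4)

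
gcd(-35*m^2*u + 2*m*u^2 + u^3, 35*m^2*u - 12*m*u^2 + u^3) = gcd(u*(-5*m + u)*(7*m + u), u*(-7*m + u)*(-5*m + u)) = -5*m*u + u^2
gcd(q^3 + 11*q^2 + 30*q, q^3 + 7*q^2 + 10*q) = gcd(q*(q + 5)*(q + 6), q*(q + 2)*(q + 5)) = q^2 + 5*q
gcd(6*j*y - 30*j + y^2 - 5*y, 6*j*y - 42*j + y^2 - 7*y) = 6*j + y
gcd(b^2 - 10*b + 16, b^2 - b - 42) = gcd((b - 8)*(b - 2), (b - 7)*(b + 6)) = 1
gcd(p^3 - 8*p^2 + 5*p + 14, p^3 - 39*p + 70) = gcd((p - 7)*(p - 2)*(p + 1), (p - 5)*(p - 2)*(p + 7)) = p - 2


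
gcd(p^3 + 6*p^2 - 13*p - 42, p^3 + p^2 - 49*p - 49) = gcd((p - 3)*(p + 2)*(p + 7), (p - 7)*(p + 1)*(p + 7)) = p + 7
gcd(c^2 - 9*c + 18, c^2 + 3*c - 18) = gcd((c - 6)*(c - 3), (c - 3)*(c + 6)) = c - 3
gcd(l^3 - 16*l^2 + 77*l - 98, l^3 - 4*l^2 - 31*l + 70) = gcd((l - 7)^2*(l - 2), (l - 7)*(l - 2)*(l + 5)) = l^2 - 9*l + 14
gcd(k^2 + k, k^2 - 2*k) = k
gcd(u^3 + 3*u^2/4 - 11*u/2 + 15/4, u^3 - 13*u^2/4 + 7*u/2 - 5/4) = u^2 - 9*u/4 + 5/4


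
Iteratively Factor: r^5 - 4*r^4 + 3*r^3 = (r)*(r^4 - 4*r^3 + 3*r^2) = r*(r - 1)*(r^3 - 3*r^2) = r^2*(r - 1)*(r^2 - 3*r) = r^2*(r - 3)*(r - 1)*(r)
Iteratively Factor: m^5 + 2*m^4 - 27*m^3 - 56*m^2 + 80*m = (m + 4)*(m^4 - 2*m^3 - 19*m^2 + 20*m) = (m - 5)*(m + 4)*(m^3 + 3*m^2 - 4*m) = (m - 5)*(m - 1)*(m + 4)*(m^2 + 4*m) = (m - 5)*(m - 1)*(m + 4)^2*(m)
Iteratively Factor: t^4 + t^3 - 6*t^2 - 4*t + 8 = (t + 2)*(t^3 - t^2 - 4*t + 4) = (t + 2)^2*(t^2 - 3*t + 2) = (t - 2)*(t + 2)^2*(t - 1)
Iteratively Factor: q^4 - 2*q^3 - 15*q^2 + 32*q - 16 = (q - 1)*(q^3 - q^2 - 16*q + 16) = (q - 1)*(q + 4)*(q^2 - 5*q + 4) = (q - 4)*(q - 1)*(q + 4)*(q - 1)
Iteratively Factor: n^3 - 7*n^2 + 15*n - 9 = (n - 1)*(n^2 - 6*n + 9) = (n - 3)*(n - 1)*(n - 3)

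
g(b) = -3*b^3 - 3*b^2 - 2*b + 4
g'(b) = -9*b^2 - 6*b - 2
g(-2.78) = 50.83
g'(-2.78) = -54.88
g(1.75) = -24.77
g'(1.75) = -40.06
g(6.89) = -1133.44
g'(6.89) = -470.59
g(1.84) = -28.53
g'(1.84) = -43.51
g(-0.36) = 4.47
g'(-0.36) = -1.01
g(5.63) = -637.71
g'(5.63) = -321.05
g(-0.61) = 4.78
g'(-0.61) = -1.69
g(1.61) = -19.52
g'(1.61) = -34.99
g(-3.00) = 64.00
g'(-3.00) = -65.00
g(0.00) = 4.00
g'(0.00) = -2.00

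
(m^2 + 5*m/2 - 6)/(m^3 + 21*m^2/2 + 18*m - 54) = (m + 4)/(m^2 + 12*m + 36)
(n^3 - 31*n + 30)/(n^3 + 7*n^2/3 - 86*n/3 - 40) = 3*(n - 1)/(3*n + 4)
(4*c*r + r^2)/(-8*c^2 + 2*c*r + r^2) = r/(-2*c + r)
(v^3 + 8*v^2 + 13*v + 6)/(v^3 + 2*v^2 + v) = (v + 6)/v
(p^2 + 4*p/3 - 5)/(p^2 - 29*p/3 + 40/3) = (p + 3)/(p - 8)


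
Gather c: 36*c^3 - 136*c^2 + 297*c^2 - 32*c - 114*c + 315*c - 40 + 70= 36*c^3 + 161*c^2 + 169*c + 30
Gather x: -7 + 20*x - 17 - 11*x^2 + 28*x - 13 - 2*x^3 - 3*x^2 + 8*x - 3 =-2*x^3 - 14*x^2 + 56*x - 40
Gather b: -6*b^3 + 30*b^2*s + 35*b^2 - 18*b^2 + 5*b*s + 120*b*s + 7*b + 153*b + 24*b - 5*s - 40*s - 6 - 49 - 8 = -6*b^3 + b^2*(30*s + 17) + b*(125*s + 184) - 45*s - 63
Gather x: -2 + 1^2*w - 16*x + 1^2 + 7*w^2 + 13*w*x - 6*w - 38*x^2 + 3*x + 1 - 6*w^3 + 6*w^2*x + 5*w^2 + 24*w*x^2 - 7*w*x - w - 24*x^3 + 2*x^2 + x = -6*w^3 + 12*w^2 - 6*w - 24*x^3 + x^2*(24*w - 36) + x*(6*w^2 + 6*w - 12)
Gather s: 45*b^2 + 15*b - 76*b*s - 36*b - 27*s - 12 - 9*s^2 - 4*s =45*b^2 - 21*b - 9*s^2 + s*(-76*b - 31) - 12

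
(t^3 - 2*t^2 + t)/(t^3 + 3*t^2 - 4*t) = (t - 1)/(t + 4)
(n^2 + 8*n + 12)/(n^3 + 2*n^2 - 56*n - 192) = (n + 2)/(n^2 - 4*n - 32)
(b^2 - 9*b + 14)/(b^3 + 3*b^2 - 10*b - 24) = (b^2 - 9*b + 14)/(b^3 + 3*b^2 - 10*b - 24)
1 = 1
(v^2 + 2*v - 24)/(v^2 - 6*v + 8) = (v + 6)/(v - 2)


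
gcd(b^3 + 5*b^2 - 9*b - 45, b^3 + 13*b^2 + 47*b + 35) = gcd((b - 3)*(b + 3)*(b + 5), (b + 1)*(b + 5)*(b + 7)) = b + 5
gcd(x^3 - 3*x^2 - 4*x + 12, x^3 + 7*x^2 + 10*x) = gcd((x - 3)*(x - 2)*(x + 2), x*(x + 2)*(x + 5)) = x + 2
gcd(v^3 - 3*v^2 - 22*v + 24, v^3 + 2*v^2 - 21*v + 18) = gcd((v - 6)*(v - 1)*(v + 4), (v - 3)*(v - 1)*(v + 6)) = v - 1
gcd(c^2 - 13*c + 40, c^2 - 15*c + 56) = c - 8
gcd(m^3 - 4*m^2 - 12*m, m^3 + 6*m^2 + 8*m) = m^2 + 2*m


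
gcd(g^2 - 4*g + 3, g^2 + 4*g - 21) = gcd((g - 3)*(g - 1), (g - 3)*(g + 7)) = g - 3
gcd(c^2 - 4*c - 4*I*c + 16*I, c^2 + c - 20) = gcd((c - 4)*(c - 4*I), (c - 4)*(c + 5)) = c - 4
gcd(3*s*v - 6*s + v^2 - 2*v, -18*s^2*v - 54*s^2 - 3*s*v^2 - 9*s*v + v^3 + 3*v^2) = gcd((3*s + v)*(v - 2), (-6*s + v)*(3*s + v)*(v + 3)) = 3*s + v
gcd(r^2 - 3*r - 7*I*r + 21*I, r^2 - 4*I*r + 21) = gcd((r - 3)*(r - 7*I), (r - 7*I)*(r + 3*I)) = r - 7*I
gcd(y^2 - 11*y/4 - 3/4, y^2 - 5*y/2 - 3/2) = y - 3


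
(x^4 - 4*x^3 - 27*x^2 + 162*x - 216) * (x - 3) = x^5 - 7*x^4 - 15*x^3 + 243*x^2 - 702*x + 648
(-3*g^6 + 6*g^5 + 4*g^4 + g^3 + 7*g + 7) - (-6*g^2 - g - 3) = -3*g^6 + 6*g^5 + 4*g^4 + g^3 + 6*g^2 + 8*g + 10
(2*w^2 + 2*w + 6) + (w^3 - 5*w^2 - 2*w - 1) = w^3 - 3*w^2 + 5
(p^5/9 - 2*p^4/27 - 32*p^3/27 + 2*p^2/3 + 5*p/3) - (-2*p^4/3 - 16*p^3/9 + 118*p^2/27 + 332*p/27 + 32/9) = p^5/9 + 16*p^4/27 + 16*p^3/27 - 100*p^2/27 - 287*p/27 - 32/9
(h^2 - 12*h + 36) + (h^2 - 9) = 2*h^2 - 12*h + 27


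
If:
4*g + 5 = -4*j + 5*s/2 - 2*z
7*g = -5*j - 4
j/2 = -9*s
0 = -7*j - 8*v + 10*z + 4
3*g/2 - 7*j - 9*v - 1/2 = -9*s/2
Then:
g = 128/303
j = -2108/1515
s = 1054/13635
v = 30971/27270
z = -6346/13635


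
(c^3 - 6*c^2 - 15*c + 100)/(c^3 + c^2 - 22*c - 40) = (c - 5)/(c + 2)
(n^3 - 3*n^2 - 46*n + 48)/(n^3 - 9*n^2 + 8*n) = (n + 6)/n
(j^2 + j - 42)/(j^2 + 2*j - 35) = (j - 6)/(j - 5)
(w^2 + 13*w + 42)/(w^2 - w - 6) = (w^2 + 13*w + 42)/(w^2 - w - 6)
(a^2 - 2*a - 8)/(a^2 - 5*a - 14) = (a - 4)/(a - 7)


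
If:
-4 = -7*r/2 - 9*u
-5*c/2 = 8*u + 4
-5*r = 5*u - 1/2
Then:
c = -1024/275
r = -31/55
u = 73/110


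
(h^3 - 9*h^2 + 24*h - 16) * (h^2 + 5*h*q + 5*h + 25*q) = h^5 + 5*h^4*q - 4*h^4 - 20*h^3*q - 21*h^3 - 105*h^2*q + 104*h^2 + 520*h*q - 80*h - 400*q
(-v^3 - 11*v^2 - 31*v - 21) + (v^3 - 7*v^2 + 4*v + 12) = -18*v^2 - 27*v - 9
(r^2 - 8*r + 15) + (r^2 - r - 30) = 2*r^2 - 9*r - 15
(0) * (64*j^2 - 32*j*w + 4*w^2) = 0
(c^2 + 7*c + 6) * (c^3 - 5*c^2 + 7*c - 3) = c^5 + 2*c^4 - 22*c^3 + 16*c^2 + 21*c - 18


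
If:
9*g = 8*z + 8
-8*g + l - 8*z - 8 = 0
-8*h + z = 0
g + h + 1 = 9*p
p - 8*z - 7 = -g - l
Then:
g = -632/5257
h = -746/5257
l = -10744/5257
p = 431/5257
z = -5968/5257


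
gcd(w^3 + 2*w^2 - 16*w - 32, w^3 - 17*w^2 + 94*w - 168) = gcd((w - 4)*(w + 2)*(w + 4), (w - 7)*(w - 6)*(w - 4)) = w - 4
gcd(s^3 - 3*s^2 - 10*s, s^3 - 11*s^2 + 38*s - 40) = s - 5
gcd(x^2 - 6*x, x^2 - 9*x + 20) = 1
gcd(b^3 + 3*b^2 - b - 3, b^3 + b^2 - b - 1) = b^2 - 1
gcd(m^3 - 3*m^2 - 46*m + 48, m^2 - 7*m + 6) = m - 1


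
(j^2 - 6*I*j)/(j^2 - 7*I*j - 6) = j/(j - I)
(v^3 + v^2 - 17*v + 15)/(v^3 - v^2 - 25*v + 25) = (v - 3)/(v - 5)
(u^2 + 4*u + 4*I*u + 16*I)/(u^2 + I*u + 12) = (u + 4)/(u - 3*I)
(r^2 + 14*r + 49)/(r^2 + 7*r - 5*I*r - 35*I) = (r + 7)/(r - 5*I)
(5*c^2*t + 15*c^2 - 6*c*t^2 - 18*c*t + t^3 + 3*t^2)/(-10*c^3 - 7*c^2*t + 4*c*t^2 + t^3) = (-5*c^2*t - 15*c^2 + 6*c*t^2 + 18*c*t - t^3 - 3*t^2)/(10*c^3 + 7*c^2*t - 4*c*t^2 - t^3)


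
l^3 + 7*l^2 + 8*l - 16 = (l - 1)*(l + 4)^2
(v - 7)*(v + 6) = v^2 - v - 42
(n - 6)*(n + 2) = n^2 - 4*n - 12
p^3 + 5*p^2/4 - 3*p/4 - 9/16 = (p - 3/4)*(p + 1/2)*(p + 3/2)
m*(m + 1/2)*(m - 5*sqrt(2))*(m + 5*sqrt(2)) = m^4 + m^3/2 - 50*m^2 - 25*m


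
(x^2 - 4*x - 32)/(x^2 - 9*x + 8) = (x + 4)/(x - 1)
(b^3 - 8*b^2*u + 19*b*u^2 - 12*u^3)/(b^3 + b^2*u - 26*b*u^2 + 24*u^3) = (b - 3*u)/(b + 6*u)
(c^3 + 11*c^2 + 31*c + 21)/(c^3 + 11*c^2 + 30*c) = (c^3 + 11*c^2 + 31*c + 21)/(c*(c^2 + 11*c + 30))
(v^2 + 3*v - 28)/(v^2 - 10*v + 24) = (v + 7)/(v - 6)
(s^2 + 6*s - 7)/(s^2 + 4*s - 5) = (s + 7)/(s + 5)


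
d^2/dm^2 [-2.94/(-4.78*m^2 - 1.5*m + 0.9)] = (-134.348592*m^2 - 42.1596*m + 2.94*(9.56*m + 1.5)*(19.12*m + 3.0) + 25.29576)/(4.78*m^2 + 1.5*m - 0.9)^3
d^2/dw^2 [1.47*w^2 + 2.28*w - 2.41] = 2.94000000000000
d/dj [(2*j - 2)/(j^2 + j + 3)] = 2*(j^2 + j - (j - 1)*(2*j + 1) + 3)/(j^2 + j + 3)^2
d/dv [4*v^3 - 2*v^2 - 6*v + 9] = 12*v^2 - 4*v - 6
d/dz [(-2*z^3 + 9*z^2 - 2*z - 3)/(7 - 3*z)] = (12*z^3 - 69*z^2 + 126*z - 23)/(9*z^2 - 42*z + 49)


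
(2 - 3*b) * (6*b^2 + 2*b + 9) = -18*b^3 + 6*b^2 - 23*b + 18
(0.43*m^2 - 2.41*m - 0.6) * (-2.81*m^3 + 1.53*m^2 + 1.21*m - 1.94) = -1.2083*m^5 + 7.43*m^4 - 1.481*m^3 - 4.6683*m^2 + 3.9494*m + 1.164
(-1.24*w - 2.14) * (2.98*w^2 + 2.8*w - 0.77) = -3.6952*w^3 - 9.8492*w^2 - 5.0372*w + 1.6478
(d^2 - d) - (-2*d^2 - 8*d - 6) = 3*d^2 + 7*d + 6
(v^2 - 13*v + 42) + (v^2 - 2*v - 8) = 2*v^2 - 15*v + 34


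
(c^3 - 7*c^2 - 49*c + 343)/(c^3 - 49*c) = (c - 7)/c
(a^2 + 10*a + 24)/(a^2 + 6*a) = (a + 4)/a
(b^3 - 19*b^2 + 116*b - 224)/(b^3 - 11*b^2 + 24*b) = (b^2 - 11*b + 28)/(b*(b - 3))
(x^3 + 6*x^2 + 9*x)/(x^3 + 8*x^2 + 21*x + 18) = x/(x + 2)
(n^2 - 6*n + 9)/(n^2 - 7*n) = (n^2 - 6*n + 9)/(n*(n - 7))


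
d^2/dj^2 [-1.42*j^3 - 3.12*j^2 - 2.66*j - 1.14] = -8.52*j - 6.24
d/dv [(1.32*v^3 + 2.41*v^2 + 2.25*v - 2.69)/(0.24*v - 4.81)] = (0.6336*v^3 - 18.4692*v^2 - 23.1842*v - 10.1769)/(0.0576*v^2 - 2.3088*v + 23.1361)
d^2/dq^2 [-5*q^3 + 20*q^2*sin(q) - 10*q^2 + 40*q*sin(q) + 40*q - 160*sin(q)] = -20*q^2*sin(q) - 40*q*sin(q) + 80*q*cos(q) - 30*q + 200*sin(q) + 80*cos(q) - 20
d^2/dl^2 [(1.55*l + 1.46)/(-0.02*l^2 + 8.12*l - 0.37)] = (-(0.04*l - 8.12)*(0.08*l - 16.24)*(1.55*l + 1.46) + (0.186*l - 25.1136)*(0.02*l^2 - 8.12*l + 0.37))/(0.02*l^2 - 8.12*l + 0.37)^3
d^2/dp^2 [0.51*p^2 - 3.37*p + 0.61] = 1.02000000000000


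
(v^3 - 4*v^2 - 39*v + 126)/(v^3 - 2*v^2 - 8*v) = (-v^3 + 4*v^2 + 39*v - 126)/(v*(-v^2 + 2*v + 8))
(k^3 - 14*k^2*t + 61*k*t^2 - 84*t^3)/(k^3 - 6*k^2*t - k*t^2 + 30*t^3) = (-k^2 + 11*k*t - 28*t^2)/(-k^2 + 3*k*t + 10*t^2)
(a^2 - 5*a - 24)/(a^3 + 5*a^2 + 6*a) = (a - 8)/(a*(a + 2))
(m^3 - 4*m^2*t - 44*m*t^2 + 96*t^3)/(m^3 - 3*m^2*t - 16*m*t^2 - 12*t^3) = (-m^3 + 4*m^2*t + 44*m*t^2 - 96*t^3)/(-m^3 + 3*m^2*t + 16*m*t^2 + 12*t^3)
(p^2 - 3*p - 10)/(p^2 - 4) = (p - 5)/(p - 2)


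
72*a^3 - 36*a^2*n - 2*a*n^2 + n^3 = (-6*a + n)*(-2*a + n)*(6*a + n)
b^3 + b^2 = b^2*(b + 1)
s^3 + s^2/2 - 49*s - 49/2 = (s - 7)*(s + 1/2)*(s + 7)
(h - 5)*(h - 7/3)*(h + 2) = h^3 - 16*h^2/3 - 3*h + 70/3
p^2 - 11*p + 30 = (p - 6)*(p - 5)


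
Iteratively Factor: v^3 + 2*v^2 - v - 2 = (v + 1)*(v^2 + v - 2) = (v - 1)*(v + 1)*(v + 2)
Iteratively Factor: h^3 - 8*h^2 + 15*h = (h - 5)*(h^2 - 3*h) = h*(h - 5)*(h - 3)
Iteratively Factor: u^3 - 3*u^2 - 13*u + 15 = (u + 3)*(u^2 - 6*u + 5) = (u - 1)*(u + 3)*(u - 5)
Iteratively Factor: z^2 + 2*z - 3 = (z - 1)*(z + 3)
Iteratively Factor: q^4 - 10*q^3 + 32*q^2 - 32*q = (q)*(q^3 - 10*q^2 + 32*q - 32) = q*(q - 2)*(q^2 - 8*q + 16) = q*(q - 4)*(q - 2)*(q - 4)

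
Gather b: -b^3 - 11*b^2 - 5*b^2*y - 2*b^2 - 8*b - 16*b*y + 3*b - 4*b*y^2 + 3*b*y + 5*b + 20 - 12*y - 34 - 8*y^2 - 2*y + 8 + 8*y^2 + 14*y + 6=-b^3 + b^2*(-5*y - 13) + b*(-4*y^2 - 13*y)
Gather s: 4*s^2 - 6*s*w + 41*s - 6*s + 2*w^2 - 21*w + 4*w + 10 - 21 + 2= 4*s^2 + s*(35 - 6*w) + 2*w^2 - 17*w - 9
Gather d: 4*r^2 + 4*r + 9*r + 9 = 4*r^2 + 13*r + 9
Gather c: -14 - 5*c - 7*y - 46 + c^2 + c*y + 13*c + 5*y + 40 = c^2 + c*(y + 8) - 2*y - 20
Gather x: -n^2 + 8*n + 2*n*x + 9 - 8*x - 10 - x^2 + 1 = -n^2 + 8*n - x^2 + x*(2*n - 8)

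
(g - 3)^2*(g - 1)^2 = g^4 - 8*g^3 + 22*g^2 - 24*g + 9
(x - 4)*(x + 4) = x^2 - 16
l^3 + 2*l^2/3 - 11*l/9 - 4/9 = (l - 1)*(l + 1/3)*(l + 4/3)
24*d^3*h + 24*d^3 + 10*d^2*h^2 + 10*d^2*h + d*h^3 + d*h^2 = (4*d + h)*(6*d + h)*(d*h + d)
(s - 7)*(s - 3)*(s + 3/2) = s^3 - 17*s^2/2 + 6*s + 63/2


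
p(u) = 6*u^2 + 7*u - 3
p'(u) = 12*u + 7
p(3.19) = 80.39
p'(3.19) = 45.28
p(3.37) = 88.73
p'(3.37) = 47.44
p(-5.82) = 159.49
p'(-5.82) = -62.84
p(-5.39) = 133.58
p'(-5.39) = -57.68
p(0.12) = -2.07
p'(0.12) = 8.44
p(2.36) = 46.94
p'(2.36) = 35.32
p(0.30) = -0.36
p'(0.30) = 10.60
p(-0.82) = -4.71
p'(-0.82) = -2.84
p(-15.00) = 1242.00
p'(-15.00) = -173.00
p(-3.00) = 30.00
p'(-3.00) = -29.00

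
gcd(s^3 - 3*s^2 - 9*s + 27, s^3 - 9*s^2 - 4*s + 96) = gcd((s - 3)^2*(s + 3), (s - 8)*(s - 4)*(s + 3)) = s + 3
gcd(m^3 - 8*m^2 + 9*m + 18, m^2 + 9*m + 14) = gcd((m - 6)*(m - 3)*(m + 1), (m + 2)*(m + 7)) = 1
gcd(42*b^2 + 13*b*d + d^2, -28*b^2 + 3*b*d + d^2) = 7*b + d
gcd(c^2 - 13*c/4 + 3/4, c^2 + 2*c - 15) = c - 3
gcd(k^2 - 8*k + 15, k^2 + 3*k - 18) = k - 3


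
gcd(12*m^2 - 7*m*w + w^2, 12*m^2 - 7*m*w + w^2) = 12*m^2 - 7*m*w + w^2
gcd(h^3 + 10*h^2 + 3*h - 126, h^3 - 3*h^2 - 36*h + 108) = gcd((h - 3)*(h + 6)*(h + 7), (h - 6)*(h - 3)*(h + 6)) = h^2 + 3*h - 18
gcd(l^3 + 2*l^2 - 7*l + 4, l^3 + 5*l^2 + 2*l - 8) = l^2 + 3*l - 4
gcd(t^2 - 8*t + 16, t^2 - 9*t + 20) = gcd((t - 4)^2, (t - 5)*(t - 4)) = t - 4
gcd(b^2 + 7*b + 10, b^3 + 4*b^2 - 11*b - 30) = b^2 + 7*b + 10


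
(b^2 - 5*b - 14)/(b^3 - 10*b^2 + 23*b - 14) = (b + 2)/(b^2 - 3*b + 2)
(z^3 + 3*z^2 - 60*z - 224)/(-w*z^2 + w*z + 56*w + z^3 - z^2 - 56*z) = (z + 4)/(-w + z)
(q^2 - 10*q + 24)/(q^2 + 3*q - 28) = (q - 6)/(q + 7)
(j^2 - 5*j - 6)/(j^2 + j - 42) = (j + 1)/(j + 7)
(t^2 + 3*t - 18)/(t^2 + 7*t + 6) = (t - 3)/(t + 1)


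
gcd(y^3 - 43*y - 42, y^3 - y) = y + 1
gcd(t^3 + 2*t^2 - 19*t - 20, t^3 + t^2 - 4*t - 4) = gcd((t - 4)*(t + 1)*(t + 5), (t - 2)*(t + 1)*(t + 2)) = t + 1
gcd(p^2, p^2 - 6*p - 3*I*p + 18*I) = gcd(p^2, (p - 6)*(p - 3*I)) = 1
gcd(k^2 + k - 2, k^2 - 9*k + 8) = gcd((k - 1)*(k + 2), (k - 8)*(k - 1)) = k - 1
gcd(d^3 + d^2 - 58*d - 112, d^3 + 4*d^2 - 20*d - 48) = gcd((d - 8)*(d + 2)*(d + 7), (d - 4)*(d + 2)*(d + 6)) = d + 2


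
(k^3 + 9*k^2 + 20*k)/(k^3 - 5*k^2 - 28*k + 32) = k*(k + 5)/(k^2 - 9*k + 8)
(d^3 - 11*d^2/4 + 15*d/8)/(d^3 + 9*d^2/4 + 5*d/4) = (8*d^2 - 22*d + 15)/(2*(4*d^2 + 9*d + 5))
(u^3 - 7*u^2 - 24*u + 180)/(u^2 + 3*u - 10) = (u^2 - 12*u + 36)/(u - 2)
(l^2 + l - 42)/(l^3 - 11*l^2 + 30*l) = (l + 7)/(l*(l - 5))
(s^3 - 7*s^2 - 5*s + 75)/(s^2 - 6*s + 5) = (s^2 - 2*s - 15)/(s - 1)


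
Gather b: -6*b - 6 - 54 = -6*b - 60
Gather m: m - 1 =m - 1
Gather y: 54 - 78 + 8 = -16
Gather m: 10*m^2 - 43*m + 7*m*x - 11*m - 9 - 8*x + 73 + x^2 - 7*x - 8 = 10*m^2 + m*(7*x - 54) + x^2 - 15*x + 56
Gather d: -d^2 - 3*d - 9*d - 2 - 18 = -d^2 - 12*d - 20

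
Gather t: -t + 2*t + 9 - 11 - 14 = t - 16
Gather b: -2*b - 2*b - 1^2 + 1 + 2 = 2 - 4*b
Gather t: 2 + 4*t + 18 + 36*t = 40*t + 20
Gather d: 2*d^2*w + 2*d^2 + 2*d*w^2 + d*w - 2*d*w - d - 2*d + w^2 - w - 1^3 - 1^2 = d^2*(2*w + 2) + d*(2*w^2 - w - 3) + w^2 - w - 2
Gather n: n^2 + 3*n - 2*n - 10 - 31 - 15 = n^2 + n - 56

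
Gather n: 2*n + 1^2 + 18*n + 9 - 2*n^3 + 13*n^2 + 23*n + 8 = -2*n^3 + 13*n^2 + 43*n + 18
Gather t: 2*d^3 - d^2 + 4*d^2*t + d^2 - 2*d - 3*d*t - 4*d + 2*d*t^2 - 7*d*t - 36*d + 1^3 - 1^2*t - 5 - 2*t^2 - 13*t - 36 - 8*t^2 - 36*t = 2*d^3 - 42*d + t^2*(2*d - 10) + t*(4*d^2 - 10*d - 50) - 40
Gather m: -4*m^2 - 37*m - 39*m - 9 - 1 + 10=-4*m^2 - 76*m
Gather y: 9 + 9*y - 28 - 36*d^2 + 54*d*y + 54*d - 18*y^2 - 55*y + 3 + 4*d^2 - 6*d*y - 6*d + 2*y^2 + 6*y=-32*d^2 + 48*d - 16*y^2 + y*(48*d - 40) - 16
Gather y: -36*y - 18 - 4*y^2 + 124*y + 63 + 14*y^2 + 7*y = 10*y^2 + 95*y + 45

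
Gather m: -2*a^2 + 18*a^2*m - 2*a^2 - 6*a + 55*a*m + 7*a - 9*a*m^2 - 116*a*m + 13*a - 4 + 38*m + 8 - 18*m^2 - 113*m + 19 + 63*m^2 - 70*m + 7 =-4*a^2 + 14*a + m^2*(45 - 9*a) + m*(18*a^2 - 61*a - 145) + 30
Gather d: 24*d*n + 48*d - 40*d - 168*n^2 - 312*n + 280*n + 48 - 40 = d*(24*n + 8) - 168*n^2 - 32*n + 8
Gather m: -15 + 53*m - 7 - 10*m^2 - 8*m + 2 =-10*m^2 + 45*m - 20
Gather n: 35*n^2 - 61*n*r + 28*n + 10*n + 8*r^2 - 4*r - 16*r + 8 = 35*n^2 + n*(38 - 61*r) + 8*r^2 - 20*r + 8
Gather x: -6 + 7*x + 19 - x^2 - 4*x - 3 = -x^2 + 3*x + 10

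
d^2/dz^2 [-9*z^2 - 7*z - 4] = -18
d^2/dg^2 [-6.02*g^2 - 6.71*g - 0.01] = -12.0400000000000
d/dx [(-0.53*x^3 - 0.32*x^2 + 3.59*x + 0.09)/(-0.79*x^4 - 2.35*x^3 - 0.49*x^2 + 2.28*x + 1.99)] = (-0.4187*x^6 - 0.505599999999999*x^5 + 8.016*x^4 + 14.7406*x^3 - 1.5001*x^2 - 1.1854*x + 6.9389)/(0.6241*x^8 + 3.713*x^7 + 6.2967*x^6 - 1.2994*x^5 - 13.6201*x^4 - 11.5874*x^3 + 3.2482*x^2 + 9.0744*x + 3.9601)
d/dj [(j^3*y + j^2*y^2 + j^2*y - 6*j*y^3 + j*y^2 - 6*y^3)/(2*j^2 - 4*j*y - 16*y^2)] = y*(j^4 - 4*j^3*y - 20*j^2*y^2 - 3*j^2*y - 16*j*y^3 - 4*j*y^2 + 48*y^4 - 20*y^3)/(2*(j^4 - 4*j^3*y - 12*j^2*y^2 + 32*j*y^3 + 64*y^4))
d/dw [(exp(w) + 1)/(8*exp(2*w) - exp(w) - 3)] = (-(exp(w) + 1)*(16*exp(w) - 1) + 8*exp(2*w) - exp(w) - 3)*exp(w)/(-8*exp(2*w) + exp(w) + 3)^2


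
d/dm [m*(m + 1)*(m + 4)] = 3*m^2 + 10*m + 4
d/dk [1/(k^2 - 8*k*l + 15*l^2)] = 2*(-k + 4*l)/(k^2 - 8*k*l + 15*l^2)^2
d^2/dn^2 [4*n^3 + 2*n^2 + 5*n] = 24*n + 4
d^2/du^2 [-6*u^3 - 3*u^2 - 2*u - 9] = -36*u - 6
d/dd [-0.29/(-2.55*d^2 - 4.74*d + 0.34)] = (-1.479*d - 1.3746)/(2.55*d^2 + 4.74*d - 0.34)^2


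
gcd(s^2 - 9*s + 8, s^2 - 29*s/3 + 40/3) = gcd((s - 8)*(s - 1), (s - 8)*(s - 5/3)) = s - 8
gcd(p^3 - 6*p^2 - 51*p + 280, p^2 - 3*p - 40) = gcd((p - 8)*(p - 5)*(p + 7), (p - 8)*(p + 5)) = p - 8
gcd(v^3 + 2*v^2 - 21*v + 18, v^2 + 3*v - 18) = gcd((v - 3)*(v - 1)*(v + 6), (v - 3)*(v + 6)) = v^2 + 3*v - 18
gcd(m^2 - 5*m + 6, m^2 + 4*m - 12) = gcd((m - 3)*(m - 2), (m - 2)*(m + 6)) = m - 2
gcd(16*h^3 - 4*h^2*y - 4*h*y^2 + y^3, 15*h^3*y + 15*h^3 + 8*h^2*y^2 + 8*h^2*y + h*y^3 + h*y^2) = 1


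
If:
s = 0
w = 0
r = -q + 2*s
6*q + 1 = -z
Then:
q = -z/6 - 1/6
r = z/6 + 1/6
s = 0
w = 0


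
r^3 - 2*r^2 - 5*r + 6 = (r - 3)*(r - 1)*(r + 2)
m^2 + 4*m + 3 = (m + 1)*(m + 3)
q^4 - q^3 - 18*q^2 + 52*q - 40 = (q - 2)^3*(q + 5)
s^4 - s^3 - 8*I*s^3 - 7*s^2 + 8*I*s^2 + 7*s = s*(s - 1)*(s - 7*I)*(s - I)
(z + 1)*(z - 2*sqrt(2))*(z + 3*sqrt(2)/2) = z^3 - sqrt(2)*z^2/2 + z^2 - 6*z - sqrt(2)*z/2 - 6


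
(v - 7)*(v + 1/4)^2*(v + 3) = v^4 - 7*v^3/2 - 367*v^2/16 - 43*v/4 - 21/16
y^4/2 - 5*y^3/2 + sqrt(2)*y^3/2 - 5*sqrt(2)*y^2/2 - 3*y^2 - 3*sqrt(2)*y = y*(y/2 + sqrt(2)/2)*(y - 6)*(y + 1)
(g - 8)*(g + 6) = g^2 - 2*g - 48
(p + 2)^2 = p^2 + 4*p + 4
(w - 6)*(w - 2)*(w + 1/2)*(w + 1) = w^4 - 13*w^3/2 + w^2/2 + 14*w + 6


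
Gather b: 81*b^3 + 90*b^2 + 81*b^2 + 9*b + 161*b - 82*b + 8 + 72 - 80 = 81*b^3 + 171*b^2 + 88*b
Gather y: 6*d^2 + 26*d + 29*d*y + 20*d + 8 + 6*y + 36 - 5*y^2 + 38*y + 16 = 6*d^2 + 46*d - 5*y^2 + y*(29*d + 44) + 60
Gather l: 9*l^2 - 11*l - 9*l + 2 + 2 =9*l^2 - 20*l + 4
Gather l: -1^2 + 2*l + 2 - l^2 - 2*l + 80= 81 - l^2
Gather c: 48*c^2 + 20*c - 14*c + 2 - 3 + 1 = 48*c^2 + 6*c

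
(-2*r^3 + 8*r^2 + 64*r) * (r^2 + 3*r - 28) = -2*r^5 + 2*r^4 + 144*r^3 - 32*r^2 - 1792*r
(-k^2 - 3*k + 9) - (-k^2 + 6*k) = 9 - 9*k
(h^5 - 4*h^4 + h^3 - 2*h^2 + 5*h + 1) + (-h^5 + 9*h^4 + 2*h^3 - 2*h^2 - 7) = 5*h^4 + 3*h^3 - 4*h^2 + 5*h - 6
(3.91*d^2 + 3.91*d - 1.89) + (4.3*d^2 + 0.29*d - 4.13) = 8.21*d^2 + 4.2*d - 6.02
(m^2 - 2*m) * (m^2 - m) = m^4 - 3*m^3 + 2*m^2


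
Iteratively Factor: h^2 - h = (h)*(h - 1)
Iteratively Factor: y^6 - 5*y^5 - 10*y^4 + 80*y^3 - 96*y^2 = (y - 4)*(y^5 - y^4 - 14*y^3 + 24*y^2) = (y - 4)*(y - 2)*(y^4 + y^3 - 12*y^2) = (y - 4)*(y - 2)*(y + 4)*(y^3 - 3*y^2) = y*(y - 4)*(y - 2)*(y + 4)*(y^2 - 3*y) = y^2*(y - 4)*(y - 2)*(y + 4)*(y - 3)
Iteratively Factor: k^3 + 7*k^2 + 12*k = (k)*(k^2 + 7*k + 12) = k*(k + 3)*(k + 4)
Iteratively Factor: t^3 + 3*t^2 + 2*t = (t + 2)*(t^2 + t) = (t + 1)*(t + 2)*(t)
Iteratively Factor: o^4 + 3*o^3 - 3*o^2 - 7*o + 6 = (o - 1)*(o^3 + 4*o^2 + o - 6) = (o - 1)*(o + 2)*(o^2 + 2*o - 3) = (o - 1)^2*(o + 2)*(o + 3)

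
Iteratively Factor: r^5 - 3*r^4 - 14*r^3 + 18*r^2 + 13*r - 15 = (r + 3)*(r^4 - 6*r^3 + 4*r^2 + 6*r - 5) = (r - 1)*(r + 3)*(r^3 - 5*r^2 - r + 5) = (r - 5)*(r - 1)*(r + 3)*(r^2 - 1) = (r - 5)*(r - 1)*(r + 1)*(r + 3)*(r - 1)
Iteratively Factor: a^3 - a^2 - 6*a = (a - 3)*(a^2 + 2*a) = (a - 3)*(a + 2)*(a)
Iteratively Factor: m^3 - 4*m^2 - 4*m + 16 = (m - 2)*(m^2 - 2*m - 8) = (m - 2)*(m + 2)*(m - 4)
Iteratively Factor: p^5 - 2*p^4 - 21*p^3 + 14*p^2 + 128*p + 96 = (p + 2)*(p^4 - 4*p^3 - 13*p^2 + 40*p + 48) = (p - 4)*(p + 2)*(p^3 - 13*p - 12) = (p - 4)^2*(p + 2)*(p^2 + 4*p + 3) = (p - 4)^2*(p + 2)*(p + 3)*(p + 1)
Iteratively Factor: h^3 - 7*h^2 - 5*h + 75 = (h + 3)*(h^2 - 10*h + 25) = (h - 5)*(h + 3)*(h - 5)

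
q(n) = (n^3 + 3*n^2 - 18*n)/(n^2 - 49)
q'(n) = -2*n*(n^3 + 3*n^2 - 18*n)/(n^2 - 49)^2 + (3*n^2 + 6*n - 18)/(n^2 - 49)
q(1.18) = 0.32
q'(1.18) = 0.16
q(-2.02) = -0.90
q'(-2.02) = 0.48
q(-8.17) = -11.16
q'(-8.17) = -2.77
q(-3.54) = -1.56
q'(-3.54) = 0.35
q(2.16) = 0.33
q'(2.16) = -0.17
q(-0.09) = -0.03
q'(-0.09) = 0.38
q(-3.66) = -1.60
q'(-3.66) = 0.32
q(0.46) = 0.15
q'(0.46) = 0.30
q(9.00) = 25.31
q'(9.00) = -5.52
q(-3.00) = -1.35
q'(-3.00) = 0.43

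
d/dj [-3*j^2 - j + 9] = -6*j - 1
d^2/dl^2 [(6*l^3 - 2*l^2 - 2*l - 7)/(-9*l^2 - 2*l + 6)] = 2*(-222*l^3 + 2241*l^2 + 54*l + 502)/(729*l^6 + 486*l^5 - 1350*l^4 - 640*l^3 + 900*l^2 + 216*l - 216)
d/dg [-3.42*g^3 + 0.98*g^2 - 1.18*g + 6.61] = -10.26*g^2 + 1.96*g - 1.18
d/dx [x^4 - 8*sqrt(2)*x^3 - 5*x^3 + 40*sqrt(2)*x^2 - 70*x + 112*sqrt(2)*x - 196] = 4*x^3 - 24*sqrt(2)*x^2 - 15*x^2 + 80*sqrt(2)*x - 70 + 112*sqrt(2)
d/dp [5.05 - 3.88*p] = -3.88000000000000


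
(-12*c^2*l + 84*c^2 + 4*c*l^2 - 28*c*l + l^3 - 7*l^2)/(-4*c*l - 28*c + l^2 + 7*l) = (12*c^2*l - 84*c^2 - 4*c*l^2 + 28*c*l - l^3 + 7*l^2)/(4*c*l + 28*c - l^2 - 7*l)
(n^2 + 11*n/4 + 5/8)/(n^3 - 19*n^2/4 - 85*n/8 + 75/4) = (4*n + 1)/(4*n^2 - 29*n + 30)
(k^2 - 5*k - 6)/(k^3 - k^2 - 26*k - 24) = 1/(k + 4)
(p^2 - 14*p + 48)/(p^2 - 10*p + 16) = (p - 6)/(p - 2)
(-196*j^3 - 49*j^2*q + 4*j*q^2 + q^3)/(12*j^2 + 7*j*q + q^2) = (-49*j^2 + q^2)/(3*j + q)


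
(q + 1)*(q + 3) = q^2 + 4*q + 3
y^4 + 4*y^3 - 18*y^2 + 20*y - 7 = (y - 1)^3*(y + 7)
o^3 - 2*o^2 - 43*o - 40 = (o - 8)*(o + 1)*(o + 5)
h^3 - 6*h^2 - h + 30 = (h - 5)*(h - 3)*(h + 2)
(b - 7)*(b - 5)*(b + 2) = b^3 - 10*b^2 + 11*b + 70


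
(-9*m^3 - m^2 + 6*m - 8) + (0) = -9*m^3 - m^2 + 6*m - 8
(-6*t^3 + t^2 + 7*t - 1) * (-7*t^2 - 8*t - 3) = 42*t^5 + 41*t^4 - 39*t^3 - 52*t^2 - 13*t + 3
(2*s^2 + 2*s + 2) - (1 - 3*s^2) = 5*s^2 + 2*s + 1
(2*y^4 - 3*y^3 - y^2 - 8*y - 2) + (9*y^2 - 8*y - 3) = 2*y^4 - 3*y^3 + 8*y^2 - 16*y - 5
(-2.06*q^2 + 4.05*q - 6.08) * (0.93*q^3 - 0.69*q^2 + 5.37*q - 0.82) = -1.9158*q^5 + 5.1879*q^4 - 19.5111*q^3 + 27.6329*q^2 - 35.9706*q + 4.9856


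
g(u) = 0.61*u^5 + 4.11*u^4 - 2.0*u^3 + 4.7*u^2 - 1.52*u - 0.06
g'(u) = 3.05*u^4 + 16.44*u^3 - 6.0*u^2 + 9.4*u - 1.52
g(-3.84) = 572.66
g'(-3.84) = -393.80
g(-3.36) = 396.58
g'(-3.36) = -335.72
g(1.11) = 8.58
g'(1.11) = 28.64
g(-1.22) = 19.88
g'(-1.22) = -45.01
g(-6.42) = 1061.86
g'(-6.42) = 521.97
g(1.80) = 55.44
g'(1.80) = 123.86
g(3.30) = 700.37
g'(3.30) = 916.67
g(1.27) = 14.20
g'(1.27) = 42.35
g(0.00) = -0.06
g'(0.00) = -1.52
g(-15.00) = -247319.76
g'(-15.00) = 97428.73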